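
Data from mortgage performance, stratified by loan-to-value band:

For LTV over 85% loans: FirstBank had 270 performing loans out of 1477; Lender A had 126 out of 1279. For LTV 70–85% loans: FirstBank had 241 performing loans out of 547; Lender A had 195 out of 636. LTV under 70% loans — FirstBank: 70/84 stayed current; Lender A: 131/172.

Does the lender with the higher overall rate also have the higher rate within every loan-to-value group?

Yes

LTV over 85%: FirstBank 270/1477 = 18.3%, Lender A 126/1279 = 9.9% → FirstBank
LTV 70–85%: FirstBank 241/547 = 44.1%, Lender A 195/636 = 30.7% → FirstBank
LTV under 70%: FirstBank 70/84 = 83.3%, Lender A 131/172 = 76.2% → FirstBank
Overall: FirstBank 581/2108 = 27.6%, Lender A 452/2087 = 21.7% → FirstBank
FirstBank wins overall and in every loan-to-value group — no reversal.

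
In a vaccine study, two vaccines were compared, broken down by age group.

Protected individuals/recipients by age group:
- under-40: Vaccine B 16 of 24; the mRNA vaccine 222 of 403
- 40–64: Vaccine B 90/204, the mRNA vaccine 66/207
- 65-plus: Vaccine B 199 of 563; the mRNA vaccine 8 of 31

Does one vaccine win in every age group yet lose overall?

Yes

Under-40: Vaccine B 16/24 = 66.7%, the mRNA vaccine 222/403 = 55.1% → Vaccine B
40–64: Vaccine B 90/204 = 44.1%, the mRNA vaccine 66/207 = 31.9% → Vaccine B
65-plus: Vaccine B 199/563 = 35.3%, the mRNA vaccine 8/31 = 25.8% → Vaccine B
Overall: Vaccine B 305/791 = 38.6%, the mRNA vaccine 296/641 = 46.2% → the mRNA vaccine
Vaccine B wins each age group but the mRNA vaccine wins overall — the comparison reverses. Vaccine B's recipients skew toward 65-plus, which has a lower base rate.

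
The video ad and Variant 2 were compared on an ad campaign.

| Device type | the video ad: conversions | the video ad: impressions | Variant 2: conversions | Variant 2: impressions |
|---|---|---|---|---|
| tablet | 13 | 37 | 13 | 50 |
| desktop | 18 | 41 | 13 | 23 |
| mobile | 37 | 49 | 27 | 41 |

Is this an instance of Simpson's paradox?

Tablet: the video ad 13/37 = 35.1%, Variant 2 13/50 = 26.0% → the video ad
Desktop: the video ad 18/41 = 43.9%, Variant 2 13/23 = 56.5% → Variant 2
Mobile: the video ad 37/49 = 75.5%, Variant 2 27/41 = 65.9% → the video ad
Overall: the video ad 68/127 = 53.5%, Variant 2 53/114 = 46.5% → the video ad
Neither sweeps: the video ad wins 2 of 3 groups, Variant 2 wins 1. The video ad wins overall but not every group — no Simpson reversal.

No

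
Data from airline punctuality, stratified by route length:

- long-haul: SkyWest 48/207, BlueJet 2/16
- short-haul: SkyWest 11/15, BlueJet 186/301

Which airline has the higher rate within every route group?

SkyWest

Long-haul: SkyWest 48/207 = 23.2%, BlueJet 2/16 = 12.5% → SkyWest
Short-haul: SkyWest 11/15 = 73.3%, BlueJet 186/301 = 61.8% → SkyWest
SkyWest has the higher rate in both groups.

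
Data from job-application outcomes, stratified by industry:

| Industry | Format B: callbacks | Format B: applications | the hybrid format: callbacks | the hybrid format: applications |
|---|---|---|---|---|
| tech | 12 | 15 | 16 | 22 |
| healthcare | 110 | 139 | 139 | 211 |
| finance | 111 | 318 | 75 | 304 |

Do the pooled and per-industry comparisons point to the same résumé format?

Yes

Tech: Format B 12/15 = 80.0%, the hybrid format 16/22 = 72.7% → Format B
Healthcare: Format B 110/139 = 79.1%, the hybrid format 139/211 = 65.9% → Format B
Finance: Format B 111/318 = 34.9%, the hybrid format 75/304 = 24.7% → Format B
Overall: Format B 233/472 = 49.4%, the hybrid format 230/537 = 42.8% → Format B
Format B wins overall and in every industry group — no reversal.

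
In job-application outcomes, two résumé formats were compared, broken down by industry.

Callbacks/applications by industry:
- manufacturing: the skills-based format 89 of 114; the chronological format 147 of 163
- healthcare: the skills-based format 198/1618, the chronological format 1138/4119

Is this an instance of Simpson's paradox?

Manufacturing: the skills-based format 89/114 = 78.1%, the chronological format 147/163 = 90.2% → the chronological format
Healthcare: the skills-based format 198/1618 = 12.2%, the chronological format 1138/4119 = 27.6% → the chronological format
Overall: the skills-based format 287/1732 = 16.6%, the chronological format 1285/4282 = 30.0% → the chronological format
The chronological format wins overall and in every industry group — no reversal.

No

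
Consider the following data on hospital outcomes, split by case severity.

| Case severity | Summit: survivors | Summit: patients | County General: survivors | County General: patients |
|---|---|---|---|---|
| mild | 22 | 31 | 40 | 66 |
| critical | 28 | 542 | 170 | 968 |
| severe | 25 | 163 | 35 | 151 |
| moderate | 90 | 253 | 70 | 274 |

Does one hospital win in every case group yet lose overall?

No

Mild: Summit 22/31 = 71.0%, County General 40/66 = 60.6% → Summit
Critical: Summit 28/542 = 5.2%, County General 170/968 = 17.6% → County General
Severe: Summit 25/163 = 15.3%, County General 35/151 = 23.2% → County General
Moderate: Summit 90/253 = 35.6%, County General 70/274 = 25.5% → Summit
Overall: Summit 165/989 = 16.7%, County General 315/1459 = 21.6% → County General
Neither sweeps: Summit wins 2 of 4 groups, County General wins 2. County General wins overall but not every group — no Simpson reversal.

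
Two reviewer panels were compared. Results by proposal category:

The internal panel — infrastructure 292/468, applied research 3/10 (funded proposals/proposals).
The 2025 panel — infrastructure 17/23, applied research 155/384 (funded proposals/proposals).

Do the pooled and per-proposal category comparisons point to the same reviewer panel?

No

Infrastructure: the internal panel 292/468 = 62.4%, the 2025 panel 17/23 = 73.9% → the 2025 panel
Applied research: the internal panel 3/10 = 30.0%, the 2025 panel 155/384 = 40.4% → the 2025 panel
Overall: the internal panel 295/478 = 61.7%, the 2025 panel 172/407 = 42.3% → the internal panel
The 2025 panel wins each proposal group but the internal panel wins overall — the comparison reverses. The 2025 panel's proposals skew toward applied research, which has a lower base rate.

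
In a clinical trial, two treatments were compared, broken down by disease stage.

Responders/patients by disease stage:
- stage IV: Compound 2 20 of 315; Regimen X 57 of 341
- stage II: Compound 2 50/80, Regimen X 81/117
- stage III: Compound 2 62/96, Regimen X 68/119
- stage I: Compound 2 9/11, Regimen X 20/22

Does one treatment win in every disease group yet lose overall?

Stage IV: Compound 2 20/315 = 6.3%, Regimen X 57/341 = 16.7% → Regimen X
Stage II: Compound 2 50/80 = 62.5%, Regimen X 81/117 = 69.2% → Regimen X
Stage III: Compound 2 62/96 = 64.6%, Regimen X 68/119 = 57.1% → Compound 2
Stage I: Compound 2 9/11 = 81.8%, Regimen X 20/22 = 90.9% → Regimen X
Overall: Compound 2 141/502 = 28.1%, Regimen X 226/599 = 37.7% → Regimen X
Neither sweeps: Compound 2 wins 1 of 4 groups, Regimen X wins 3. Regimen X wins overall but not every group — no Simpson reversal.

No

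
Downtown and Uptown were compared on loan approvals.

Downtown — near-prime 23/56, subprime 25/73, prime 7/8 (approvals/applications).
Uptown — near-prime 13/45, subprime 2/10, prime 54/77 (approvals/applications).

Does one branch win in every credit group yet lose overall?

Near-prime: Downtown 23/56 = 41.1%, Uptown 13/45 = 28.9% → Downtown
Subprime: Downtown 25/73 = 34.2%, Uptown 2/10 = 20.0% → Downtown
Prime: Downtown 7/8 = 87.5%, Uptown 54/77 = 70.1% → Downtown
Overall: Downtown 55/137 = 40.1%, Uptown 69/132 = 52.3% → Uptown
Downtown wins each credit group but Uptown wins overall — the comparison reverses. Downtown's applications skew toward subprime, which has a lower base rate.

Yes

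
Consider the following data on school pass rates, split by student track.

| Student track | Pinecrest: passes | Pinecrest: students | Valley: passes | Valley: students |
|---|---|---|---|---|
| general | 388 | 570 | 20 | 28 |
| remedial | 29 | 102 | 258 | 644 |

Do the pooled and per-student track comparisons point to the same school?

No

General: Pinecrest 388/570 = 68.1%, Valley 20/28 = 71.4% → Valley
Remedial: Pinecrest 29/102 = 28.4%, Valley 258/644 = 40.1% → Valley
Overall: Pinecrest 417/672 = 62.1%, Valley 278/672 = 41.4% → Pinecrest
Valley wins each student group but Pinecrest wins overall — the comparison reverses. Valley's students skew toward remedial, which has a lower base rate.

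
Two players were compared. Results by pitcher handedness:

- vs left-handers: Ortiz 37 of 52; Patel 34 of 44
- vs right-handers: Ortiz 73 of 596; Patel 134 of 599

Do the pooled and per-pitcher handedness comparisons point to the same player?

Vs left-handers: Ortiz 37/52 = 71.2%, Patel 34/44 = 77.3% → Patel
Vs right-handers: Ortiz 73/596 = 12.2%, Patel 134/599 = 22.4% → Patel
Overall: Ortiz 110/648 = 17.0%, Patel 168/643 = 26.1% → Patel
Patel wins overall and in every pitcher group — no reversal.

Yes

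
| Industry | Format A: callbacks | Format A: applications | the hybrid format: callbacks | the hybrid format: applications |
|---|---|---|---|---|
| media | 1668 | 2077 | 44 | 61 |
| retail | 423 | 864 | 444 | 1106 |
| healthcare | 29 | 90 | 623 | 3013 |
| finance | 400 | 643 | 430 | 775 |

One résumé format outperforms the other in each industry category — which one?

Media: Format A 1668/2077 = 80.3%, the hybrid format 44/61 = 72.1% → Format A
Retail: Format A 423/864 = 49.0%, the hybrid format 444/1106 = 40.1% → Format A
Healthcare: Format A 29/90 = 32.2%, the hybrid format 623/3013 = 20.7% → Format A
Finance: Format A 400/643 = 62.2%, the hybrid format 430/775 = 55.5% → Format A
Format A has the higher rate in all 4 groups.

Format A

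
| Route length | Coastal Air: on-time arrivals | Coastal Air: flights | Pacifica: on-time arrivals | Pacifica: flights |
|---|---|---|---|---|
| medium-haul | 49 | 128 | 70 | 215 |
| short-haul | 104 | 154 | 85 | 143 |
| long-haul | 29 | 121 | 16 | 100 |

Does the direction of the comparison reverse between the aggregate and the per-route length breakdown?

No

Medium-haul: Coastal Air 49/128 = 38.3%, Pacifica 70/215 = 32.6% → Coastal Air
Short-haul: Coastal Air 104/154 = 67.5%, Pacifica 85/143 = 59.4% → Coastal Air
Long-haul: Coastal Air 29/121 = 24.0%, Pacifica 16/100 = 16.0% → Coastal Air
Overall: Coastal Air 182/403 = 45.2%, Pacifica 171/458 = 37.3% → Coastal Air
Coastal Air wins overall and in every route group — no reversal.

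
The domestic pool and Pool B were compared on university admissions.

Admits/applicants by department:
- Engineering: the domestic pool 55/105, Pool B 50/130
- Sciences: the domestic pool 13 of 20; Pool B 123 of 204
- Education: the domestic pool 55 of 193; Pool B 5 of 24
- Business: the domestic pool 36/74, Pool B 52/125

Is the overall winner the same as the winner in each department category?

Engineering: the domestic pool 55/105 = 52.4%, Pool B 50/130 = 38.5% → the domestic pool
Sciences: the domestic pool 13/20 = 65.0%, Pool B 123/204 = 60.3% → the domestic pool
Education: the domestic pool 55/193 = 28.5%, Pool B 5/24 = 20.8% → the domestic pool
Business: the domestic pool 36/74 = 48.6%, Pool B 52/125 = 41.6% → the domestic pool
Overall: the domestic pool 159/392 = 40.6%, Pool B 230/483 = 47.6% → Pool B
The domestic pool wins each department group but Pool B wins overall — the comparison reverses. The domestic pool's applicants skew toward Education, which has a lower base rate.

No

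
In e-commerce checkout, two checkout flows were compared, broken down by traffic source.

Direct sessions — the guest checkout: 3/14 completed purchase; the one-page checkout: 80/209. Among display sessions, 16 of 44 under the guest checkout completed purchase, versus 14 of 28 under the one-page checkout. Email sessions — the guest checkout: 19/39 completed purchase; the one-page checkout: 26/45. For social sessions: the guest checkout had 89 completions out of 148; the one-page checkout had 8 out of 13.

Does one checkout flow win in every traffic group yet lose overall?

Direct: the guest checkout 3/14 = 21.4%, the one-page checkout 80/209 = 38.3% → the one-page checkout
Display: the guest checkout 16/44 = 36.4%, the one-page checkout 14/28 = 50.0% → the one-page checkout
Email: the guest checkout 19/39 = 48.7%, the one-page checkout 26/45 = 57.8% → the one-page checkout
Social: the guest checkout 89/148 = 60.1%, the one-page checkout 8/13 = 61.5% → the one-page checkout
Overall: the guest checkout 127/245 = 51.8%, the one-page checkout 128/295 = 43.4% → the guest checkout
The one-page checkout wins each traffic group but the guest checkout wins overall — the comparison reverses. The one-page checkout's sessions skew toward direct, which has a lower base rate.

Yes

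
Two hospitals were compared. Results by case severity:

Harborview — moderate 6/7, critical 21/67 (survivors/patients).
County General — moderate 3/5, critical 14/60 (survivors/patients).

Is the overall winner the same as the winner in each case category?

Yes

Moderate: Harborview 6/7 = 85.7%, County General 3/5 = 60.0% → Harborview
Critical: Harborview 21/67 = 31.3%, County General 14/60 = 23.3% → Harborview
Overall: Harborview 27/74 = 36.5%, County General 17/65 = 26.2% → Harborview
Harborview wins overall and in every case group — no reversal.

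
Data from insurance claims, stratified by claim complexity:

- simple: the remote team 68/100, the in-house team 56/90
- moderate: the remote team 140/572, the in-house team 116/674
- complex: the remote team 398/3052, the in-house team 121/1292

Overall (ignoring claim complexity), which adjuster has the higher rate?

the remote team

Simple: the remote team 68/100 = 68.0%, the in-house team 56/90 = 62.2% → the remote team
Moderate: the remote team 140/572 = 24.5%, the in-house team 116/674 = 17.2% → the remote team
Complex: the remote team 398/3052 = 13.0%, the in-house team 121/1292 = 9.4% → the remote team
Overall: the remote team 606/3724 = 16.3%, the in-house team 293/2056 = 14.3% → the remote team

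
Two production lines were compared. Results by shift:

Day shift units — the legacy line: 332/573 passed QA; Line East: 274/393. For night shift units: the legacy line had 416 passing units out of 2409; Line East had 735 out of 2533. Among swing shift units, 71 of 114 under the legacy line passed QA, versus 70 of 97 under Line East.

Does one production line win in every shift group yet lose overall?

No

Day shift: the legacy line 332/573 = 57.9%, Line East 274/393 = 69.7% → Line East
Night shift: the legacy line 416/2409 = 17.3%, Line East 735/2533 = 29.0% → Line East
Swing shift: the legacy line 71/114 = 62.3%, Line East 70/97 = 72.2% → Line East
Overall: the legacy line 819/3096 = 26.5%, Line East 1079/3023 = 35.7% → Line East
Line East wins overall and in every shift group — no reversal.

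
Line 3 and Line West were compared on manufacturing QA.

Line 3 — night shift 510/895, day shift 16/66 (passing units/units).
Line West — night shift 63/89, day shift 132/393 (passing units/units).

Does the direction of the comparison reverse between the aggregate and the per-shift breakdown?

Yes

Night shift: Line 3 510/895 = 57.0%, Line West 63/89 = 70.8% → Line West
Day shift: Line 3 16/66 = 24.2%, Line West 132/393 = 33.6% → Line West
Overall: Line 3 526/961 = 54.7%, Line West 195/482 = 40.5% → Line 3
Line West wins each shift group but Line 3 wins overall — the comparison reverses. Line West's units skew toward day shift, which has a lower base rate.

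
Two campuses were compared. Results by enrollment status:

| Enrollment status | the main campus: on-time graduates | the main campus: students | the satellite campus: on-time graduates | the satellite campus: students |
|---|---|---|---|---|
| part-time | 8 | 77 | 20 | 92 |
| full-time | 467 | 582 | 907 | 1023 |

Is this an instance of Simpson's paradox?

No

Part-time: the main campus 8/77 = 10.4%, the satellite campus 20/92 = 21.7% → the satellite campus
Full-time: the main campus 467/582 = 80.2%, the satellite campus 907/1023 = 88.7% → the satellite campus
Overall: the main campus 475/659 = 72.1%, the satellite campus 927/1115 = 83.1% → the satellite campus
The satellite campus wins overall and in every enrollment group — no reversal.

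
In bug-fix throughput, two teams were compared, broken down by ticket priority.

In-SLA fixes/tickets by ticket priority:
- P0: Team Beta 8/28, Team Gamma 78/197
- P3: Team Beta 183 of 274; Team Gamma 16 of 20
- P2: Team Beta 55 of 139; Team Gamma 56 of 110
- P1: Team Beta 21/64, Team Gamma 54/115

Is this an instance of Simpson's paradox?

Yes

P0: Team Beta 8/28 = 28.6%, Team Gamma 78/197 = 39.6% → Team Gamma
P3: Team Beta 183/274 = 66.8%, Team Gamma 16/20 = 80.0% → Team Gamma
P2: Team Beta 55/139 = 39.6%, Team Gamma 56/110 = 50.9% → Team Gamma
P1: Team Beta 21/64 = 32.8%, Team Gamma 54/115 = 47.0% → Team Gamma
Overall: Team Beta 267/505 = 52.9%, Team Gamma 204/442 = 46.2% → Team Beta
Team Gamma wins each ticket group but Team Beta wins overall — the comparison reverses. Team Gamma's tickets skew toward P0, which has a lower base rate.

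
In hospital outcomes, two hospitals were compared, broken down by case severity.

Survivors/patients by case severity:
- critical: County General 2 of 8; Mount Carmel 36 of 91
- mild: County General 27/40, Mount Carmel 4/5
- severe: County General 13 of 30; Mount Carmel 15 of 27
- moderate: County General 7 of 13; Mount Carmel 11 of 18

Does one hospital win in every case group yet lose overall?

Yes

Critical: County General 2/8 = 25.0%, Mount Carmel 36/91 = 39.6% → Mount Carmel
Mild: County General 27/40 = 67.5%, Mount Carmel 4/5 = 80.0% → Mount Carmel
Severe: County General 13/30 = 43.3%, Mount Carmel 15/27 = 55.6% → Mount Carmel
Moderate: County General 7/13 = 53.8%, Mount Carmel 11/18 = 61.1% → Mount Carmel
Overall: County General 49/91 = 53.8%, Mount Carmel 66/141 = 46.8% → County General
Mount Carmel wins each case group but County General wins overall — the comparison reverses. Mount Carmel's patients skew toward critical, which has a lower base rate.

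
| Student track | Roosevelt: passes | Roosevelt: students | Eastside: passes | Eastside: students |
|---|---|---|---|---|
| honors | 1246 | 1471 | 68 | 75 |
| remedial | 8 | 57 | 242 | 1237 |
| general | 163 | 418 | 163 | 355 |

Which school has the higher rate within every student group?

Eastside

Honors: Roosevelt 1246/1471 = 84.7%, Eastside 68/75 = 90.7% → Eastside
Remedial: Roosevelt 8/57 = 14.0%, Eastside 242/1237 = 19.6% → Eastside
General: Roosevelt 163/418 = 39.0%, Eastside 163/355 = 45.9% → Eastside
Eastside has the higher rate in all 3 groups.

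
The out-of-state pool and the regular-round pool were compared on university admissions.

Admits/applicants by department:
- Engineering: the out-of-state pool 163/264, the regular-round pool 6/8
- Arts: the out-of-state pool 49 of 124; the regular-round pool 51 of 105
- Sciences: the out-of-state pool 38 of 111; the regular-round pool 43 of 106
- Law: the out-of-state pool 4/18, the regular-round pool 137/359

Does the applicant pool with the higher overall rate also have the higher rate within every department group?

Engineering: the out-of-state pool 163/264 = 61.7%, the regular-round pool 6/8 = 75.0% → the regular-round pool
Arts: the out-of-state pool 49/124 = 39.5%, the regular-round pool 51/105 = 48.6% → the regular-round pool
Sciences: the out-of-state pool 38/111 = 34.2%, the regular-round pool 43/106 = 40.6% → the regular-round pool
Law: the out-of-state pool 4/18 = 22.2%, the regular-round pool 137/359 = 38.2% → the regular-round pool
Overall: the out-of-state pool 254/517 = 49.1%, the regular-round pool 237/578 = 41.0% → the out-of-state pool
The regular-round pool wins each department group but the out-of-state pool wins overall — the comparison reverses. The regular-round pool's applicants skew toward Law, which has a lower base rate.

No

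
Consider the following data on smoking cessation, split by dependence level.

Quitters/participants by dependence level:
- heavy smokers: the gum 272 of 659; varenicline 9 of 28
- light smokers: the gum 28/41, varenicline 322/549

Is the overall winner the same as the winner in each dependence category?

No

Heavy smokers: the gum 272/659 = 41.3%, varenicline 9/28 = 32.1% → the gum
Light smokers: the gum 28/41 = 68.3%, varenicline 322/549 = 58.7% → the gum
Overall: the gum 300/700 = 42.9%, varenicline 331/577 = 57.4% → varenicline
The gum wins each dependence group but varenicline wins overall — the comparison reverses. The gum's participants skew toward heavy smokers, which has a lower base rate.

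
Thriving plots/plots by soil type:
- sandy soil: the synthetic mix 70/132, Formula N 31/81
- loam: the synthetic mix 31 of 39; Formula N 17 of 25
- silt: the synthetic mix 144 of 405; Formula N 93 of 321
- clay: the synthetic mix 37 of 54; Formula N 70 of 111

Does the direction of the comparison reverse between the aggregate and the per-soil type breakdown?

Sandy soil: the synthetic mix 70/132 = 53.0%, Formula N 31/81 = 38.3% → the synthetic mix
Loam: the synthetic mix 31/39 = 79.5%, Formula N 17/25 = 68.0% → the synthetic mix
Silt: the synthetic mix 144/405 = 35.6%, Formula N 93/321 = 29.0% → the synthetic mix
Clay: the synthetic mix 37/54 = 68.5%, Formula N 70/111 = 63.1% → the synthetic mix
Overall: the synthetic mix 282/630 = 44.8%, Formula N 211/538 = 39.2% → the synthetic mix
The synthetic mix wins overall and in every soil group — no reversal.

No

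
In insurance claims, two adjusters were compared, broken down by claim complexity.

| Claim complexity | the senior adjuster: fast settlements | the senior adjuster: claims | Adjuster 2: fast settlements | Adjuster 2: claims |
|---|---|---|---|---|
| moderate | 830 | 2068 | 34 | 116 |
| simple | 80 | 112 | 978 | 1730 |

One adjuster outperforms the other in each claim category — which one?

Moderate: the senior adjuster 830/2068 = 40.1%, Adjuster 2 34/116 = 29.3% → the senior adjuster
Simple: the senior adjuster 80/112 = 71.4%, Adjuster 2 978/1730 = 56.5% → the senior adjuster
The senior adjuster has the higher rate in both groups.

the senior adjuster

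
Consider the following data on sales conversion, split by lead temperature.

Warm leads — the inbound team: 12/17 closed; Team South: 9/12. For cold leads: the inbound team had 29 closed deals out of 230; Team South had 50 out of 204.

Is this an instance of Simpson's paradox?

No

Warm: the inbound team 12/17 = 70.6%, Team South 9/12 = 75.0% → Team South
Cold: the inbound team 29/230 = 12.6%, Team South 50/204 = 24.5% → Team South
Overall: the inbound team 41/247 = 16.6%, Team South 59/216 = 27.3% → Team South
Team South wins overall and in every lead group — no reversal.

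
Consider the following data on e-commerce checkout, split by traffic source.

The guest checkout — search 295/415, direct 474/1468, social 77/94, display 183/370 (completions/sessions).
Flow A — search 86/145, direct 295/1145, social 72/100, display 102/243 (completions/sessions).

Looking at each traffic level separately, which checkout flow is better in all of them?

Search: the guest checkout 295/415 = 71.1%, Flow A 86/145 = 59.3% → the guest checkout
Direct: the guest checkout 474/1468 = 32.3%, Flow A 295/1145 = 25.8% → the guest checkout
Social: the guest checkout 77/94 = 81.9%, Flow A 72/100 = 72.0% → the guest checkout
Display: the guest checkout 183/370 = 49.5%, Flow A 102/243 = 42.0% → the guest checkout
The guest checkout has the higher rate in all 4 groups.

the guest checkout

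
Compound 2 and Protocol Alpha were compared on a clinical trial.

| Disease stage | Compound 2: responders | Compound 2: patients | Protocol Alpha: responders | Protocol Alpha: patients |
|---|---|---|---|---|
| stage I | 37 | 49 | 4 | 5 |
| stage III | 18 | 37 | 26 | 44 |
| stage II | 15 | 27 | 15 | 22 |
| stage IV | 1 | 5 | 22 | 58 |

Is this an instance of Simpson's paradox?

Stage I: Compound 2 37/49 = 75.5%, Protocol Alpha 4/5 = 80.0% → Protocol Alpha
Stage III: Compound 2 18/37 = 48.6%, Protocol Alpha 26/44 = 59.1% → Protocol Alpha
Stage II: Compound 2 15/27 = 55.6%, Protocol Alpha 15/22 = 68.2% → Protocol Alpha
Stage IV: Compound 2 1/5 = 20.0%, Protocol Alpha 22/58 = 37.9% → Protocol Alpha
Overall: Compound 2 71/118 = 60.2%, Protocol Alpha 67/129 = 51.9% → Compound 2
Protocol Alpha wins each disease group but Compound 2 wins overall — the comparison reverses. Protocol Alpha's patients skew toward stage IV, which has a lower base rate.

Yes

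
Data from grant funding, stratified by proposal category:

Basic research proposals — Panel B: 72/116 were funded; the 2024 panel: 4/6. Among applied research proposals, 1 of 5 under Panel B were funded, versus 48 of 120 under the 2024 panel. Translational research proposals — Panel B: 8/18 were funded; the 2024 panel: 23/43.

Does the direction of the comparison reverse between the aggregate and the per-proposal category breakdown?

Basic research: Panel B 72/116 = 62.1%, the 2024 panel 4/6 = 66.7% → the 2024 panel
Applied research: Panel B 1/5 = 20.0%, the 2024 panel 48/120 = 40.0% → the 2024 panel
Translational research: Panel B 8/18 = 44.4%, the 2024 panel 23/43 = 53.5% → the 2024 panel
Overall: Panel B 81/139 = 58.3%, the 2024 panel 75/169 = 44.4% → Panel B
The 2024 panel wins each proposal group but Panel B wins overall — the comparison reverses. The 2024 panel's proposals skew toward applied research, which has a lower base rate.

Yes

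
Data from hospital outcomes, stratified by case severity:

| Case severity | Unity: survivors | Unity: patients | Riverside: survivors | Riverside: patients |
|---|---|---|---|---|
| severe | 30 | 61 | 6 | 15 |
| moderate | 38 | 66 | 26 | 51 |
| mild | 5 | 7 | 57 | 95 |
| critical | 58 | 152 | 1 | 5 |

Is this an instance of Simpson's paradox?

Severe: Unity 30/61 = 49.2%, Riverside 6/15 = 40.0% → Unity
Moderate: Unity 38/66 = 57.6%, Riverside 26/51 = 51.0% → Unity
Mild: Unity 5/7 = 71.4%, Riverside 57/95 = 60.0% → Unity
Critical: Unity 58/152 = 38.2%, Riverside 1/5 = 20.0% → Unity
Overall: Unity 131/286 = 45.8%, Riverside 90/166 = 54.2% → Riverside
Unity wins each case group but Riverside wins overall — the comparison reverses. Unity's patients skew toward critical, which has a lower base rate.

Yes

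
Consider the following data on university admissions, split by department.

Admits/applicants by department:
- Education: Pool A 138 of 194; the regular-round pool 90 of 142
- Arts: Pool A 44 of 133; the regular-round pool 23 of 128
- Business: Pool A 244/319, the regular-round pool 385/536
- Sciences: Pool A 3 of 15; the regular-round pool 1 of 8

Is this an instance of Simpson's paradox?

Education: Pool A 138/194 = 71.1%, the regular-round pool 90/142 = 63.4% → Pool A
Arts: Pool A 44/133 = 33.1%, the regular-round pool 23/128 = 18.0% → Pool A
Business: Pool A 244/319 = 76.5%, the regular-round pool 385/536 = 71.8% → Pool A
Sciences: Pool A 3/15 = 20.0%, the regular-round pool 1/8 = 12.5% → Pool A
Overall: Pool A 429/661 = 64.9%, the regular-round pool 499/814 = 61.3% → Pool A
Pool A wins overall and in every department group — no reversal.

No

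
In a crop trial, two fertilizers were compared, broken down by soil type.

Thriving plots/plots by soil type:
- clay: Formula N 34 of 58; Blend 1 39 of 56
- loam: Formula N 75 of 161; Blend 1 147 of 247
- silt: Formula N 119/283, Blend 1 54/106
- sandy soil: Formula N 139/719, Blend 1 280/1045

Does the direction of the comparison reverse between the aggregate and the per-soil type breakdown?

Clay: Formula N 34/58 = 58.6%, Blend 1 39/56 = 69.6% → Blend 1
Loam: Formula N 75/161 = 46.6%, Blend 1 147/247 = 59.5% → Blend 1
Silt: Formula N 119/283 = 42.0%, Blend 1 54/106 = 50.9% → Blend 1
Sandy soil: Formula N 139/719 = 19.3%, Blend 1 280/1045 = 26.8% → Blend 1
Overall: Formula N 367/1221 = 30.1%, Blend 1 520/1454 = 35.8% → Blend 1
Blend 1 wins overall and in every soil group — no reversal.

No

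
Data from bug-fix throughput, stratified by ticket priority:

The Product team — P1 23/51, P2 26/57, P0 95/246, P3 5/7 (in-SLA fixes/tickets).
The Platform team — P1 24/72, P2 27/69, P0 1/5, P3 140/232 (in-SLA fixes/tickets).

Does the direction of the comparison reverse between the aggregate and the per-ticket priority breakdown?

P1: the Product team 23/51 = 45.1%, the Platform team 24/72 = 33.3% → the Product team
P2: the Product team 26/57 = 45.6%, the Platform team 27/69 = 39.1% → the Product team
P0: the Product team 95/246 = 38.6%, the Platform team 1/5 = 20.0% → the Product team
P3: the Product team 5/7 = 71.4%, the Platform team 140/232 = 60.3% → the Product team
Overall: the Product team 149/361 = 41.3%, the Platform team 192/378 = 50.8% → the Platform team
The Product team wins each ticket group but the Platform team wins overall — the comparison reverses. The Product team's tickets skew toward P0, which has a lower base rate.

Yes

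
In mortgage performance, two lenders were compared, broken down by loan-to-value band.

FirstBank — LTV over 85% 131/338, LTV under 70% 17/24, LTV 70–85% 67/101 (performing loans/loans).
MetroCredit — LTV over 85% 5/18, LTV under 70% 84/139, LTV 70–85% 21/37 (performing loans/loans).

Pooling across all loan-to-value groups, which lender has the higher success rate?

LTV over 85%: FirstBank 131/338 = 38.8%, MetroCredit 5/18 = 27.8% → FirstBank
LTV under 70%: FirstBank 17/24 = 70.8%, MetroCredit 84/139 = 60.4% → FirstBank
LTV 70–85%: FirstBank 67/101 = 66.3%, MetroCredit 21/37 = 56.8% → FirstBank
Overall: FirstBank 215/463 = 46.4%, MetroCredit 110/194 = 56.7% → MetroCredit
(FirstBank wins every loan-to-value group but MetroCredit wins overall — FirstBank's loans skew toward the low-rate LTV over 85% group.)

MetroCredit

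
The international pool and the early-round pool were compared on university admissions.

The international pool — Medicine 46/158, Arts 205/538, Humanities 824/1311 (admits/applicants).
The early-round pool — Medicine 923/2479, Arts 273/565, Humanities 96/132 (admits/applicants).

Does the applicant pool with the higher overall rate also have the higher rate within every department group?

No

Medicine: the international pool 46/158 = 29.1%, the early-round pool 923/2479 = 37.2% → the early-round pool
Arts: the international pool 205/538 = 38.1%, the early-round pool 273/565 = 48.3% → the early-round pool
Humanities: the international pool 824/1311 = 62.9%, the early-round pool 96/132 = 72.7% → the early-round pool
Overall: the international pool 1075/2007 = 53.6%, the early-round pool 1292/3176 = 40.7% → the international pool
The early-round pool wins each department group but the international pool wins overall — the comparison reverses. The early-round pool's applicants skew toward Medicine, which has a lower base rate.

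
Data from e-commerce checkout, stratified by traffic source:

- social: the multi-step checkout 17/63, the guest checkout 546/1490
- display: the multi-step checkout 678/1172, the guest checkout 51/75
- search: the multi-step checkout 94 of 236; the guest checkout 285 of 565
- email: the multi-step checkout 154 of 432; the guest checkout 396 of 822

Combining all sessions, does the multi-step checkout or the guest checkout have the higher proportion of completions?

Social: the multi-step checkout 17/63 = 27.0%, the guest checkout 546/1490 = 36.6% → the guest checkout
Display: the multi-step checkout 678/1172 = 57.8%, the guest checkout 51/75 = 68.0% → the guest checkout
Search: the multi-step checkout 94/236 = 39.8%, the guest checkout 285/565 = 50.4% → the guest checkout
Email: the multi-step checkout 154/432 = 35.6%, the guest checkout 396/822 = 48.2% → the guest checkout
Overall: the multi-step checkout 943/1903 = 49.6%, the guest checkout 1278/2952 = 43.3% → the multi-step checkout
(The guest checkout wins every traffic group but the multi-step checkout wins overall — the guest checkout's sessions skew toward the low-rate social group.)

the multi-step checkout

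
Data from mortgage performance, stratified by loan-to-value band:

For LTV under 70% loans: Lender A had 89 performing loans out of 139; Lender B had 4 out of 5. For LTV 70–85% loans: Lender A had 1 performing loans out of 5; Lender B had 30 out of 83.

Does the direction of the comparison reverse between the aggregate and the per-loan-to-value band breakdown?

Yes

LTV under 70%: Lender A 89/139 = 64.0%, Lender B 4/5 = 80.0% → Lender B
LTV 70–85%: Lender A 1/5 = 20.0%, Lender B 30/83 = 36.1% → Lender B
Overall: Lender A 90/144 = 62.5%, Lender B 34/88 = 38.6% → Lender A
Lender B wins each loan-to-value group but Lender A wins overall — the comparison reverses. Lender B's loans skew toward LTV 70–85%, which has a lower base rate.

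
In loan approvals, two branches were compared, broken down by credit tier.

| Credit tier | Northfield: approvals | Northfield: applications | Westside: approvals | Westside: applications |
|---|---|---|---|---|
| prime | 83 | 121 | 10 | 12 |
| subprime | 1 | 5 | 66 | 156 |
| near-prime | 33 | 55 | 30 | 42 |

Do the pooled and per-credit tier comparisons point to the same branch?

No

Prime: Northfield 83/121 = 68.6%, Westside 10/12 = 83.3% → Westside
Subprime: Northfield 1/5 = 20.0%, Westside 66/156 = 42.3% → Westside
Near-prime: Northfield 33/55 = 60.0%, Westside 30/42 = 71.4% → Westside
Overall: Northfield 117/181 = 64.6%, Westside 106/210 = 50.5% → Northfield
Westside wins each credit group but Northfield wins overall — the comparison reverses. Westside's applications skew toward subprime, which has a lower base rate.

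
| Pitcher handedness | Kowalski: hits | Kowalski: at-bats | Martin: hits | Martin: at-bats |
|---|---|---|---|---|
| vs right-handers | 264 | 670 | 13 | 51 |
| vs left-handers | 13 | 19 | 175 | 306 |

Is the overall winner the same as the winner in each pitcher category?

Vs right-handers: Kowalski 264/670 = 39.4%, Martin 13/51 = 25.5% → Kowalski
Vs left-handers: Kowalski 13/19 = 68.4%, Martin 175/306 = 57.2% → Kowalski
Overall: Kowalski 277/689 = 40.2%, Martin 188/357 = 52.7% → Martin
Kowalski wins each pitcher group but Martin wins overall — the comparison reverses. Kowalski's at-bats skew toward vs right-handers, which has a lower base rate.

No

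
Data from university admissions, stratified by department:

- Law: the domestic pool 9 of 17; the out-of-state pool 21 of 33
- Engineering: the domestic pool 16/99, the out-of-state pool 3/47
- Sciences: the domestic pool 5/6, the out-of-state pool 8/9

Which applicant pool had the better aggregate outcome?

the out-of-state pool

Law: the domestic pool 9/17 = 52.9%, the out-of-state pool 21/33 = 63.6% → the out-of-state pool
Engineering: the domestic pool 16/99 = 16.2%, the out-of-state pool 3/47 = 6.4% → the domestic pool
Sciences: the domestic pool 5/6 = 83.3%, the out-of-state pool 8/9 = 88.9% → the out-of-state pool
Overall: the domestic pool 30/122 = 24.6%, the out-of-state pool 32/89 = 36.0% → the out-of-state pool
(Neither sweeps every department group, but the out-of-state pool has the higher pooled rate.)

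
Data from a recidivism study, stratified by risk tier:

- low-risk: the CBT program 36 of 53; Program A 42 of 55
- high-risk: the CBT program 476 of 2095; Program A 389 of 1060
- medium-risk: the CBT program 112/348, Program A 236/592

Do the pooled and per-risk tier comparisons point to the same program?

Yes

Low-risk: the CBT program 36/53 = 67.9%, Program A 42/55 = 76.4% → Program A
High-risk: the CBT program 476/2095 = 22.7%, Program A 389/1060 = 36.7% → Program A
Medium-risk: the CBT program 112/348 = 32.2%, Program A 236/592 = 39.9% → Program A
Overall: the CBT program 624/2496 = 25.0%, Program A 667/1707 = 39.1% → Program A
Program A wins overall and in every risk group — no reversal.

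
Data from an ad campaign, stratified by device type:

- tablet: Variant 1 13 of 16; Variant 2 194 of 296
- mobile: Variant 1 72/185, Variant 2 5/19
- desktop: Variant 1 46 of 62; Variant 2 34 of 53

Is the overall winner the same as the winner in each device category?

No

Tablet: Variant 1 13/16 = 81.2%, Variant 2 194/296 = 65.5% → Variant 1
Mobile: Variant 1 72/185 = 38.9%, Variant 2 5/19 = 26.3% → Variant 1
Desktop: Variant 1 46/62 = 74.2%, Variant 2 34/53 = 64.2% → Variant 1
Overall: Variant 1 131/263 = 49.8%, Variant 2 233/368 = 63.3% → Variant 2
Variant 1 wins each device group but Variant 2 wins overall — the comparison reverses. Variant 1's impressions skew toward mobile, which has a lower base rate.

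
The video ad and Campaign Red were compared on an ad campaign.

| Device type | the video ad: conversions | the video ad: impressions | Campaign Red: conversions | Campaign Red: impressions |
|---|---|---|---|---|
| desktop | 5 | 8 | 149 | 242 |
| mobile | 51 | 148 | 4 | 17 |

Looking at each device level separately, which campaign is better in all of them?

Desktop: the video ad 5/8 = 62.5%, Campaign Red 149/242 = 61.6% → the video ad
Mobile: the video ad 51/148 = 34.5%, Campaign Red 4/17 = 23.5% → the video ad
The video ad has the higher rate in both groups.

the video ad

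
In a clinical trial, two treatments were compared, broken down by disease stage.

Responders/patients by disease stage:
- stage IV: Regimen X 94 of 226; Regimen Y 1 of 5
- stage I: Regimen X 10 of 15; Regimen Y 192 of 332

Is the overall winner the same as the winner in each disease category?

No

Stage IV: Regimen X 94/226 = 41.6%, Regimen Y 1/5 = 20.0% → Regimen X
Stage I: Regimen X 10/15 = 66.7%, Regimen Y 192/332 = 57.8% → Regimen X
Overall: Regimen X 104/241 = 43.2%, Regimen Y 193/337 = 57.3% → Regimen Y
Regimen X wins each disease group but Regimen Y wins overall — the comparison reverses. Regimen X's patients skew toward stage IV, which has a lower base rate.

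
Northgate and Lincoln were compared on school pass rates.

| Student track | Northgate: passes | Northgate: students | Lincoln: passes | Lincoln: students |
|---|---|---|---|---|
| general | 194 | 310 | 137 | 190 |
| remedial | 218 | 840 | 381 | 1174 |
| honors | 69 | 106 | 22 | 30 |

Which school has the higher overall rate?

Lincoln

General: Northgate 194/310 = 62.6%, Lincoln 137/190 = 72.1% → Lincoln
Remedial: Northgate 218/840 = 26.0%, Lincoln 381/1174 = 32.5% → Lincoln
Honors: Northgate 69/106 = 65.1%, Lincoln 22/30 = 73.3% → Lincoln
Overall: Northgate 481/1256 = 38.3%, Lincoln 540/1394 = 38.7% → Lincoln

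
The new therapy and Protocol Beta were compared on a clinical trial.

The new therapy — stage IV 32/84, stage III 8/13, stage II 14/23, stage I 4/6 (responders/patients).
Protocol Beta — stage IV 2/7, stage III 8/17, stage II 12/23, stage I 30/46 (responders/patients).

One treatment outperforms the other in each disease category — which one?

Stage IV: the new therapy 32/84 = 38.1%, Protocol Beta 2/7 = 28.6% → the new therapy
Stage III: the new therapy 8/13 = 61.5%, Protocol Beta 8/17 = 47.1% → the new therapy
Stage II: the new therapy 14/23 = 60.9%, Protocol Beta 12/23 = 52.2% → the new therapy
Stage I: the new therapy 4/6 = 66.7%, Protocol Beta 30/46 = 65.2% → the new therapy
The new therapy has the higher rate in all 4 groups.

the new therapy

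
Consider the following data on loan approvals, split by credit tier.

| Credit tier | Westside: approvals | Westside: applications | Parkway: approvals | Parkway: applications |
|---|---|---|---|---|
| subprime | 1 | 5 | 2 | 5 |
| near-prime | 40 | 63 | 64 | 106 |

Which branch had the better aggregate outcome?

Westside

Subprime: Westside 1/5 = 20.0%, Parkway 2/5 = 40.0% → Parkway
Near-prime: Westside 40/63 = 63.5%, Parkway 64/106 = 60.4% → Westside
Overall: Westside 41/68 = 60.3%, Parkway 66/111 = 59.5% → Westside
(Neither sweeps every credit group, but Westside has the higher pooled rate.)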